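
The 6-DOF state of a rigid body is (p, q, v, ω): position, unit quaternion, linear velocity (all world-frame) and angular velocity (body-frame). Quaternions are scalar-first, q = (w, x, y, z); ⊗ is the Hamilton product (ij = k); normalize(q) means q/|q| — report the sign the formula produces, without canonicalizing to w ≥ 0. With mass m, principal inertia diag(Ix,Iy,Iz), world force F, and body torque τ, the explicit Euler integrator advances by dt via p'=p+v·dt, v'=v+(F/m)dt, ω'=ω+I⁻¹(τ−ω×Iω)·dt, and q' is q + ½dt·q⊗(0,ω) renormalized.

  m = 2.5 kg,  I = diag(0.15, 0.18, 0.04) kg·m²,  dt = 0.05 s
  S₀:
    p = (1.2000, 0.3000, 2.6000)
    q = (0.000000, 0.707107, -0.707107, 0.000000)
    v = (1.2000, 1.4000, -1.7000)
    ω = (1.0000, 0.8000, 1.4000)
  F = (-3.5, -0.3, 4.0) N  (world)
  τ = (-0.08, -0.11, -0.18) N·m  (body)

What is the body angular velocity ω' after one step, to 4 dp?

ω' = (1.0256, 0.7267, 1.1450)

ω×(Iω) gyroscopic = (-0.1568, 0.1540, 0.0240)
α = I⁻¹(τ − ω×Iω) = (0.5120, -1.4667, -5.1000)
ω' = ω + α·dt = (1.0256, 0.7267, 1.1450)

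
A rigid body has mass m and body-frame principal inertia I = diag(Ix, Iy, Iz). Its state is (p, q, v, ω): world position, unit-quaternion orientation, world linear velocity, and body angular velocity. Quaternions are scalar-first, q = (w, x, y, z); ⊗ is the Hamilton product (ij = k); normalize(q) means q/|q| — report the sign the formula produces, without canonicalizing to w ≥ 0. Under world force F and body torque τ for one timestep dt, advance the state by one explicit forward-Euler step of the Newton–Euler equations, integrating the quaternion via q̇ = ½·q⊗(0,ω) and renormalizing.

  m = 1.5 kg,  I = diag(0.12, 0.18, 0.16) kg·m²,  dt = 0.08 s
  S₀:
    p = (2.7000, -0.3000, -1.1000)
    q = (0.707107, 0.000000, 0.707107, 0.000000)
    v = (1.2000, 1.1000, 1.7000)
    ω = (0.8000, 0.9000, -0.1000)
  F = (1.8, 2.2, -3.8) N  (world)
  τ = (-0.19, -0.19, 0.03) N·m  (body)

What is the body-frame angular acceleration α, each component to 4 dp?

gyro term ω×Iω = (0.0018, 0.0032, 0.0432)
α = I⁻¹(τ − ω×Iω) = (-1.5983, -1.0733, -0.0825)

α = (-1.5983, -1.0733, -0.0825)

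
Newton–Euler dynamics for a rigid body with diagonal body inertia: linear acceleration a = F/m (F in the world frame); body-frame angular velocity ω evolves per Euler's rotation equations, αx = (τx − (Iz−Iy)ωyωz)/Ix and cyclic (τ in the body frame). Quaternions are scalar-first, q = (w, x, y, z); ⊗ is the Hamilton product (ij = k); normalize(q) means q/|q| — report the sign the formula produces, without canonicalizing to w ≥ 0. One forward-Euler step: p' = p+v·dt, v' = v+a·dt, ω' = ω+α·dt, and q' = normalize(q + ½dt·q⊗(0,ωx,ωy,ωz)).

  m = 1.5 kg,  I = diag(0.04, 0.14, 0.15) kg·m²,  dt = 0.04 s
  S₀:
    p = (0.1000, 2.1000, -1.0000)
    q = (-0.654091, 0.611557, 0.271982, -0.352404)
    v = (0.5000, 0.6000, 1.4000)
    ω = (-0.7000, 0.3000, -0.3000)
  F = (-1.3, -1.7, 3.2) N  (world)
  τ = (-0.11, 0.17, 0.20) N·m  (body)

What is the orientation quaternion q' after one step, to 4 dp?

q' = (-0.6492, 0.6211, 0.2766, -0.3410)

Hamilton product q⊗(0,ω) = (0.2407741, 0.4819903, 0.2339226, 0.5700818)
updated quaternion q' = (-0.6492, 0.6211, 0.2766, -0.3410)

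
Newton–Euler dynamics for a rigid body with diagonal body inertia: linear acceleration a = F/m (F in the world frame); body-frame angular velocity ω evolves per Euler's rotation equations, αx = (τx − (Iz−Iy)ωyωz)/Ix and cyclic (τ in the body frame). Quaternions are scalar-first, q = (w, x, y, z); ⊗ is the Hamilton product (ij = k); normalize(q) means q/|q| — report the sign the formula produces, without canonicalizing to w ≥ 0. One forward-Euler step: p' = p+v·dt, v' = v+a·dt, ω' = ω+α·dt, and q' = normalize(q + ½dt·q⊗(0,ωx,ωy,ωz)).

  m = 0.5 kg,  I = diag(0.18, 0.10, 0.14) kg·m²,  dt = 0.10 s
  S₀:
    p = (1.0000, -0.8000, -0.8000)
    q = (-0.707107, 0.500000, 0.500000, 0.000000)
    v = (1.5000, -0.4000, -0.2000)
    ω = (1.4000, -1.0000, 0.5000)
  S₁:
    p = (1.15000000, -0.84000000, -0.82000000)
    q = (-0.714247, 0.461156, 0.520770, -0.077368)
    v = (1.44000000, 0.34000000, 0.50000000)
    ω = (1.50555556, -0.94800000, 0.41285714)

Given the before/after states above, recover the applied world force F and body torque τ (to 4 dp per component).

F = (-0.3000, 3.7000, 3.5000)
τ = (0.1700, 0.0800, -0.0100)

v₁ − v₀ = (-0.06000000, 0.74000000, 0.70000000)
F = m·Δv/dt = (-0.3000, 3.7000, 3.5000)
rate change Δω = (0.10555556, 0.05200000, -0.08714286)
gyro term ω₀×Iω₀ = (-0.0200, 0.0280, 0.1120)
τ = I·(Δω/dt) + ω₀×(Iω₀) = (0.1700, 0.0800, -0.0100)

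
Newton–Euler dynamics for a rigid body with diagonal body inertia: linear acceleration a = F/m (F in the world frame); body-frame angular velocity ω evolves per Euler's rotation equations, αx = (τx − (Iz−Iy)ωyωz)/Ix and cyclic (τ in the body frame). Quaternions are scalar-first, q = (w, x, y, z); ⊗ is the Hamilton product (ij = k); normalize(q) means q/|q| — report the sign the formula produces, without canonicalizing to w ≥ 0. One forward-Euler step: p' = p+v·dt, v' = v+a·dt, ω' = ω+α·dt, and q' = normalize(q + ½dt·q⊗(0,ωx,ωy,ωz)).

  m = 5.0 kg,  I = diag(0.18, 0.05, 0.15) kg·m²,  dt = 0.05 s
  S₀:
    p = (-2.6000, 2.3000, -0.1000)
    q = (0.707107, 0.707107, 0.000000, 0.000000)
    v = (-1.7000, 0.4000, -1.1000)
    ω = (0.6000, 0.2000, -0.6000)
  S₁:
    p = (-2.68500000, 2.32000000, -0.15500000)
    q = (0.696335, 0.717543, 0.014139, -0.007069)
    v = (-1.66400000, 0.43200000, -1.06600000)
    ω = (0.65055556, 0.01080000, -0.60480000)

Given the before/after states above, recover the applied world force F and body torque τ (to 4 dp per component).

F = (3.6000, 3.2000, 3.4000)
τ = (0.1700, -0.2000, -0.0300)

v₁ − v₀ = (0.03600000, 0.03200000, 0.03400000)
applied force F = (3.6000, 3.2000, 3.4000)
rate change Δω = (0.05055556, -0.18920000, -0.00480000)
I·α + gyro = (0.1700, -0.2000, -0.0300)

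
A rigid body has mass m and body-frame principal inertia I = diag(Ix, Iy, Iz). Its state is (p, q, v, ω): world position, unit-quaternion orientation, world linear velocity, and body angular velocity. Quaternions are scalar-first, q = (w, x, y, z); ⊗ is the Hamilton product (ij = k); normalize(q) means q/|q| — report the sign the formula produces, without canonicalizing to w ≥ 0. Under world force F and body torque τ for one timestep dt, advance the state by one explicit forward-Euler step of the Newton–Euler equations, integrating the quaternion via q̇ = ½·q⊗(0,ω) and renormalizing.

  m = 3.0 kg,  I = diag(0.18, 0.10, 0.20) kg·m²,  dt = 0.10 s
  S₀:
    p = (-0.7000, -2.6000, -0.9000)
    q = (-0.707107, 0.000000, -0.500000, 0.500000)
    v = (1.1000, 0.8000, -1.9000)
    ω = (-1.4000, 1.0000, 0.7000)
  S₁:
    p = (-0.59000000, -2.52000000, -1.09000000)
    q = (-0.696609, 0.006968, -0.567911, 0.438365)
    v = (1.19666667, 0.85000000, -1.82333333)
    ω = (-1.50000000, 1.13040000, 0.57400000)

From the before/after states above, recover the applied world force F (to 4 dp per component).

F = (2.9000, 1.5000, 2.3000)

velocity change Δv = (0.09666667, 0.05000000, 0.07666667)
F = m·Δv/dt = (2.9000, 1.5000, 2.3000)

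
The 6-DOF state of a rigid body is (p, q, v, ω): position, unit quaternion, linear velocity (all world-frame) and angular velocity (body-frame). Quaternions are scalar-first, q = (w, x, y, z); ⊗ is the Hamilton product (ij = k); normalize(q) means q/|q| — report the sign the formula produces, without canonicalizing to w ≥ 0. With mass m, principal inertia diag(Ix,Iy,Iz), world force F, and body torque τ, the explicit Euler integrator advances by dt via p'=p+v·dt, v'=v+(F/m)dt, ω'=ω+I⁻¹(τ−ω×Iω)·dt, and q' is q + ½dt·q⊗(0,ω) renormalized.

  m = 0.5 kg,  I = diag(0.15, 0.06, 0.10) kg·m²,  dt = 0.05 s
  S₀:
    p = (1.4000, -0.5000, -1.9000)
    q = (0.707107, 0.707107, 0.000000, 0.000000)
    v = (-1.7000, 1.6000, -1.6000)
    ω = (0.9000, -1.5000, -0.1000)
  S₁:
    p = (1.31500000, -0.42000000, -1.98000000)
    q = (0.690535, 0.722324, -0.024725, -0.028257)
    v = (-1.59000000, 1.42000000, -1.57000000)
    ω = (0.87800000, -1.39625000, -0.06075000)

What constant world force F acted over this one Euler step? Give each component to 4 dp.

F = (1.1000, -1.8000, 0.3000)

v₁ − v₀ = (0.11000000, -0.18000000, 0.03000000)
F = m·Δv/dt = (1.1000, -1.8000, 0.3000)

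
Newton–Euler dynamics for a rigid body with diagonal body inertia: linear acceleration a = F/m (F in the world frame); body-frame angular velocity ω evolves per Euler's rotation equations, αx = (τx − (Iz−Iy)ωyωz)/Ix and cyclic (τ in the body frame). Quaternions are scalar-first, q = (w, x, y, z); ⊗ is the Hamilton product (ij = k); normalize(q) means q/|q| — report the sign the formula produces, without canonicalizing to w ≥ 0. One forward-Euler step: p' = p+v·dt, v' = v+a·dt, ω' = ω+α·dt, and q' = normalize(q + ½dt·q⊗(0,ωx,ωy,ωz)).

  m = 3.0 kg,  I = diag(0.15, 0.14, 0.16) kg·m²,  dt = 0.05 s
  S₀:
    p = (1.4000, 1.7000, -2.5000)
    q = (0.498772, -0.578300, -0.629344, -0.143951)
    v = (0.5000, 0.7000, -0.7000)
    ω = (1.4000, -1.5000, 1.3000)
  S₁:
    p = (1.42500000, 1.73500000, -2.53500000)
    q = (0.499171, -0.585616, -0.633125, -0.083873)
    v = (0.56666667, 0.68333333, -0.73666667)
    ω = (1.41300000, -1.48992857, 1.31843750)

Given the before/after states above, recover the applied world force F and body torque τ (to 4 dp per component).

ω₁ − ω₀ = (0.01300000, 0.01007143, 0.01843750)
gyro term ω₀×Iω₀ = (-0.0390, -0.0182, 0.0210)
τ = I·(Δω/dt) + ω₀×(Iω₀) = (0.0000, 0.0100, 0.0800)
velocity change Δv = (0.06666667, -0.01666667, -0.03666667)
m·(v₁−v₀)/dt = (4.0000, -1.0000, -2.2000)

F = (4.0000, -1.0000, -2.2000)
τ = (0.0000, 0.0100, 0.0800)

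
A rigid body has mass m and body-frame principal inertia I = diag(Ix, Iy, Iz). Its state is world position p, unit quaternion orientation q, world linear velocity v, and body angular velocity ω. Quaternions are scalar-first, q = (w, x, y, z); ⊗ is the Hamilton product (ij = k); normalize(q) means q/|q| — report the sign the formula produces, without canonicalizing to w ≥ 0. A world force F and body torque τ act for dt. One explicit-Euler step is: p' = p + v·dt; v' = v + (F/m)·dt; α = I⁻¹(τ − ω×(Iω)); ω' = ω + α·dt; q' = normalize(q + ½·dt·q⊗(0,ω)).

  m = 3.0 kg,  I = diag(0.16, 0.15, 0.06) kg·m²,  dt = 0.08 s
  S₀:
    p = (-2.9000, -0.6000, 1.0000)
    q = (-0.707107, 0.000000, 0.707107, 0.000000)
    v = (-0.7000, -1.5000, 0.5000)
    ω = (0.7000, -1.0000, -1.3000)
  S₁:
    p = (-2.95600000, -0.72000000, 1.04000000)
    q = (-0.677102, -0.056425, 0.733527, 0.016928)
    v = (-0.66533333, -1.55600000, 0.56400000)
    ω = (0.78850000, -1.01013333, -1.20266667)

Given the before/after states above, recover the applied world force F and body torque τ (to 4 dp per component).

F = (1.3000, -2.1000, 2.4000)
τ = (0.0600, -0.1100, 0.0800)

Δv = v₁−v₀ = (0.03466667, -0.05600000, 0.06400000)
F = m·Δv/dt = (1.3000, -2.1000, 2.4000)
ω₁ − ω₀ = (0.08850000, -0.01013333, 0.09733333)
applied torque τ = (0.0600, -0.1100, 0.0800)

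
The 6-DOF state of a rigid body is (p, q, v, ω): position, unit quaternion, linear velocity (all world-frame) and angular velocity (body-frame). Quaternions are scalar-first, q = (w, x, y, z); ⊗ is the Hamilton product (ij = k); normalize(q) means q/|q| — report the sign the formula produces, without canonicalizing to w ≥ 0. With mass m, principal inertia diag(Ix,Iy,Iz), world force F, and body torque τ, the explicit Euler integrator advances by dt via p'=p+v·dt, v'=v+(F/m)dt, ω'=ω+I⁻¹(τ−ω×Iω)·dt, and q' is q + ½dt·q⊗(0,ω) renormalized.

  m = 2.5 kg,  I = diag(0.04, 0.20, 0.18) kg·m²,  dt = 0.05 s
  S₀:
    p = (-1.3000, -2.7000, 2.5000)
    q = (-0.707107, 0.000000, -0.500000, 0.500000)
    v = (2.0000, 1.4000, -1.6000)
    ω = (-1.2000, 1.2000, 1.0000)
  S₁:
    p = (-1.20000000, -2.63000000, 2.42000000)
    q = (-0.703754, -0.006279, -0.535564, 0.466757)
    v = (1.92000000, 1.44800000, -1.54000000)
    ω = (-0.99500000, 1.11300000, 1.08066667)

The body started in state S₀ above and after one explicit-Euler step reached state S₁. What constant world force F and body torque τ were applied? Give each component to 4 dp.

F = (-4.0000, 2.4000, 3.0000)
τ = (0.1400, -0.1800, 0.0600)

Δv = v₁−v₀ = (-0.08000000, 0.04800000, 0.06000000)
F = m·Δv/dt = (-4.0000, 2.4000, 3.0000)
ω₁ − ω₀ = (0.20500000, -0.08700000, 0.08066667)
I·α + gyro = (0.1400, -0.1800, 0.0600)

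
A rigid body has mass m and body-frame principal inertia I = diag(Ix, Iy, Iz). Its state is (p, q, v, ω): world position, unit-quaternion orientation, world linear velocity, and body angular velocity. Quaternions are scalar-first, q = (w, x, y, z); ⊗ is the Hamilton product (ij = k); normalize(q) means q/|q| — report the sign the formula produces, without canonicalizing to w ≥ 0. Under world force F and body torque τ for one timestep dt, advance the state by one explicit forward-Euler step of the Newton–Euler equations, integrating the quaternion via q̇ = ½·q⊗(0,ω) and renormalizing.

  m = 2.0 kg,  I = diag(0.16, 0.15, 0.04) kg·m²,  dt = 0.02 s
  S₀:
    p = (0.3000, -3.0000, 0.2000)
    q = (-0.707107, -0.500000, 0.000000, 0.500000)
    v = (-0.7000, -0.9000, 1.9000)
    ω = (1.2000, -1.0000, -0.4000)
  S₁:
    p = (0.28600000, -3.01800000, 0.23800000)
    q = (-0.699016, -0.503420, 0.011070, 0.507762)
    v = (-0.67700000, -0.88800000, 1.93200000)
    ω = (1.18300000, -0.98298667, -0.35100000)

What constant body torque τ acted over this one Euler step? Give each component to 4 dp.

τ = (-0.1800, 0.0700, 0.1100)

rate change Δω = (-0.01700000, 0.01701333, 0.04900000)
applied torque τ = (-0.1800, 0.0700, 0.1100)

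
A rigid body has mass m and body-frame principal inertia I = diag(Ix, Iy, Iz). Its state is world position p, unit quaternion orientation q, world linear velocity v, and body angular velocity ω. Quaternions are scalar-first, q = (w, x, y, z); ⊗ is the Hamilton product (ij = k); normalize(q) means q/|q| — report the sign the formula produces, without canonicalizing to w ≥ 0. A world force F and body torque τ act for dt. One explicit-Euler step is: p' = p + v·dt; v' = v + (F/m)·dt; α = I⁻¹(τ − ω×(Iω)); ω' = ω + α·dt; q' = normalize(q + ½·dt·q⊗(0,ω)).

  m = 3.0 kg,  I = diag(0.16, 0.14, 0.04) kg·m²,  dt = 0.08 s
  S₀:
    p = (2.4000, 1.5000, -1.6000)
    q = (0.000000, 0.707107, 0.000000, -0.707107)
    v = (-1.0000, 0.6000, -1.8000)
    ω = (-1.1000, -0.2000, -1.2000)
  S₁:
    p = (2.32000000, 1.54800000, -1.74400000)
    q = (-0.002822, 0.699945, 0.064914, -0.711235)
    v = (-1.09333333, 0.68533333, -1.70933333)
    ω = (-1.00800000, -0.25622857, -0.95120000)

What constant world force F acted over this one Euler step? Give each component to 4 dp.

F = (-3.5000, 3.2000, 3.4000)

Δv = v₁−v₀ = (-0.09333333, 0.08533333, 0.09066667)
F = m·Δv/dt = (-3.5000, 3.2000, 3.4000)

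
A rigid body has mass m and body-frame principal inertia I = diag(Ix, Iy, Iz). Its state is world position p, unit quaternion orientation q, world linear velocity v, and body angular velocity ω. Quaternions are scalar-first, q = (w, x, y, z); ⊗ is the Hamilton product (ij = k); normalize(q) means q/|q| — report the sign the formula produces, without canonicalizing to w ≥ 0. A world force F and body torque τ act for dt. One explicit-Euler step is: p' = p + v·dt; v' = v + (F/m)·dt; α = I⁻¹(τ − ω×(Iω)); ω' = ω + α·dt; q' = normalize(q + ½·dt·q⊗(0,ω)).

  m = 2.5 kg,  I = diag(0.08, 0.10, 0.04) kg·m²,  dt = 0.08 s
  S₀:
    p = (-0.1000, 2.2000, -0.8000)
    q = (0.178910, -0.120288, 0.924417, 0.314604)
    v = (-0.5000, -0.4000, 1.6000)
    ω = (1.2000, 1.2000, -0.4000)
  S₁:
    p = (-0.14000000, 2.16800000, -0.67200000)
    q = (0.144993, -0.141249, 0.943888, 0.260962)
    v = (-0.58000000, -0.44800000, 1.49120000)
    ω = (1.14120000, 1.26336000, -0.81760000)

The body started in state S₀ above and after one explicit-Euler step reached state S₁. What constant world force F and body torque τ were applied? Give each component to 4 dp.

ω₁ − ω₀ = (-0.05880000, 0.06336000, -0.41760000)
applied torque τ = (-0.0300, 0.0600, -0.1800)
v₁ − v₀ = (-0.08000000, -0.04800000, -0.10880000)
m·(v₁−v₀)/dt = (-2.5000, -1.5000, -3.4000)

F = (-2.5000, -1.5000, -3.4000)
τ = (-0.0300, 0.0600, -0.1800)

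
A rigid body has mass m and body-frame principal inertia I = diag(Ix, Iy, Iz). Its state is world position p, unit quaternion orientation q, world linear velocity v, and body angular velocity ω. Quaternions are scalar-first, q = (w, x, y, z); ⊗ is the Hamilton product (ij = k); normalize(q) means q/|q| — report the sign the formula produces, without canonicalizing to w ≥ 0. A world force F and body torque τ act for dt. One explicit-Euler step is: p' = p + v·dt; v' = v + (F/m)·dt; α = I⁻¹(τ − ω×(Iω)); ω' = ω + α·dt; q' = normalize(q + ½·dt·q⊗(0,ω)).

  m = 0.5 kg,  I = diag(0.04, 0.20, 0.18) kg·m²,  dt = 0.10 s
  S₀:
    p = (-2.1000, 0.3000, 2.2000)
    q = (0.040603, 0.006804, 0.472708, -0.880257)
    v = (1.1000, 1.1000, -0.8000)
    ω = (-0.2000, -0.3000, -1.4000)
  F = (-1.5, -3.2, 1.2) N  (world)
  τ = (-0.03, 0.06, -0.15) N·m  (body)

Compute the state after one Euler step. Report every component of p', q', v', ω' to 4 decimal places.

precession coupling ω×(Iω) = (-0.0084, -0.0392, 0.0096)
angular accel α = (-0.5400, 0.4960, -0.8867)
new body rate ω' = (-0.2540, -0.2504, -1.4887)
Hamilton product q⊗(0,ω) = (-1.0891866, -0.9339889, 0.1733961, 0.0356562)
q' = normalize(q + ½dt·q⊗(0,ω)) = (-0.0138, -0.0398, 0.4801, -0.8762)
a = (-3.0000, -6.4000, 2.4000)
p + v·dt = (-1.9900, 0.4100, 2.1200)
v' = v + a·dt = (0.8000, 0.4600, -0.5600)

p' = (-1.9900, 0.4100, 2.1200)
q' = (-0.0138, -0.0398, 0.4801, -0.8762)
v' = (0.8000, 0.4600, -0.5600)
ω' = (-0.2540, -0.2504, -1.4887)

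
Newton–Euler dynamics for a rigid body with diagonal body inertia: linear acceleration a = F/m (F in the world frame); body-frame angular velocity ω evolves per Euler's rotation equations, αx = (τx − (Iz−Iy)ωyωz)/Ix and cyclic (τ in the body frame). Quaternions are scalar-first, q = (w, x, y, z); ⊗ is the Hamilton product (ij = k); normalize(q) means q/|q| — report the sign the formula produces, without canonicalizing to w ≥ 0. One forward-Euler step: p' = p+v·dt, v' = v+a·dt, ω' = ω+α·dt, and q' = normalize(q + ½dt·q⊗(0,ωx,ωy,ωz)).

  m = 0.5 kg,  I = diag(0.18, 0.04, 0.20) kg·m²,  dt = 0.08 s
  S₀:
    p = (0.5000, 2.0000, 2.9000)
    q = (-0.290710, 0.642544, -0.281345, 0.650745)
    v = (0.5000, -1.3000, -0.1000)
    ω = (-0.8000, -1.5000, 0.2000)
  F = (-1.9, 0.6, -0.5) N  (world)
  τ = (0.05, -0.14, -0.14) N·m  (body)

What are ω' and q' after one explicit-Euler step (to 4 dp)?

ω' = (-0.7564, -1.7864, 0.2112)
q' = (-0.2916, 0.6870, -0.2892, 0.5995)

angular accel α = (0.5444, -3.5800, 0.1400)
new body rate ω' = (-0.7564, -1.7864, 0.2112)
q⊗(0,ω) = (-0.0381313, 1.1524165, -0.2130398, -1.2470340)
updated quaternion q' = (-0.2916, 0.6870, -0.2892, 0.5995)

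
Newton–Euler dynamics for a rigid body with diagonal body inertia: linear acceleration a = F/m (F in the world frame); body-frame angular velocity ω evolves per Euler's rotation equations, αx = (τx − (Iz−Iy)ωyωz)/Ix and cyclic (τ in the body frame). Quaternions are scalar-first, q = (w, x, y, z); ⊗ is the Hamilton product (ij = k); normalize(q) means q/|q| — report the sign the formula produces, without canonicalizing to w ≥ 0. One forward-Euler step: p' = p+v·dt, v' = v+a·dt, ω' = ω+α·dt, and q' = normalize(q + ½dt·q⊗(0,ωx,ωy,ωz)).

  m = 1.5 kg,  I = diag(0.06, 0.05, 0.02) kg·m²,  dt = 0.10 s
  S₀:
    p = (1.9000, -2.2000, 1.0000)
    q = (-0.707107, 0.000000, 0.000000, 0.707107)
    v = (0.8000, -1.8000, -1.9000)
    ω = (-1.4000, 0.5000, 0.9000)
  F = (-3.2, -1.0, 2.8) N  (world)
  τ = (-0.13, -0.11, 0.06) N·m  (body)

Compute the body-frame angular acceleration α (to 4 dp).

α = (-1.9417, -1.1920, 2.6500)

ω×(Iω) gyroscopic = (-0.0135, -0.0504, 0.0070)
(τ − ω×Iω)/I = (-1.9417, -1.1920, 2.6500)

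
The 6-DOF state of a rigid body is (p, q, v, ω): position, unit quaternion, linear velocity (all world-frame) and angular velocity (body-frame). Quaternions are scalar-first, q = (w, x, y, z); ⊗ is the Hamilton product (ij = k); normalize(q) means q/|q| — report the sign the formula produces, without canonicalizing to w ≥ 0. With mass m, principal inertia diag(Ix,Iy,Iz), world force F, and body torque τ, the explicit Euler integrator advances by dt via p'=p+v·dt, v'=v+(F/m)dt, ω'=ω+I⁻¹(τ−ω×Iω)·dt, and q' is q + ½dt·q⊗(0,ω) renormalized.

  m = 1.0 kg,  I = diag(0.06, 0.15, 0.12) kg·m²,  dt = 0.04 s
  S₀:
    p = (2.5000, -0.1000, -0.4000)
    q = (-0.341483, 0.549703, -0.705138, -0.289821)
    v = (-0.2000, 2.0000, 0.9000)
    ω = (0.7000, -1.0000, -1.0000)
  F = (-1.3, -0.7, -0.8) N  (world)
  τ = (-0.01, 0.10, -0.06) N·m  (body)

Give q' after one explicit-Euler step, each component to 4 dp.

q' = (-0.3689, 0.5530, -0.6910, -0.2840)

q⊗(0,ω) = (-1.3797511, 0.1762789, 0.6883113, 0.2853766)
q' = normalize(q + ½dt·q⊗(0,ω)) = (-0.3689, 0.5530, -0.6910, -0.2840)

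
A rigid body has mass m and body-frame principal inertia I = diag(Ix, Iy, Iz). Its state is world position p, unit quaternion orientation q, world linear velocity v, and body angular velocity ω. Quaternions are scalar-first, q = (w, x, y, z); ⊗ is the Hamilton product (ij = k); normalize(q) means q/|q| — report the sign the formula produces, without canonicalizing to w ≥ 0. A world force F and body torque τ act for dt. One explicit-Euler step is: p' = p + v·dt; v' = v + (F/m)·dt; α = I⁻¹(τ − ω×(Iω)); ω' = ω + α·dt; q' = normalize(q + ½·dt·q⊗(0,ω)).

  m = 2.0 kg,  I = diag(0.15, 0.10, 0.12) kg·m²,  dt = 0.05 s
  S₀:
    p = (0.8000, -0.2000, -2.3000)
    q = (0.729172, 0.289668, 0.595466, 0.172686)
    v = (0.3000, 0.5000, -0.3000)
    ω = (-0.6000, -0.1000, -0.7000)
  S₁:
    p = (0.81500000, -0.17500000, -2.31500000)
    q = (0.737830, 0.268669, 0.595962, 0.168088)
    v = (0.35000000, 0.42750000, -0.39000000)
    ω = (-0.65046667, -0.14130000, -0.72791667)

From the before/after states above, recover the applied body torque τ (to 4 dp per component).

τ = (-0.1500, -0.0700, -0.0700)

ω₁ − ω₀ = (-0.05046667, -0.04130000, -0.02791667)
gyro term ω₀×Iω₀ = (0.0014, 0.0126, -0.0030)
I·α + gyro = (-0.1500, -0.0700, -0.0700)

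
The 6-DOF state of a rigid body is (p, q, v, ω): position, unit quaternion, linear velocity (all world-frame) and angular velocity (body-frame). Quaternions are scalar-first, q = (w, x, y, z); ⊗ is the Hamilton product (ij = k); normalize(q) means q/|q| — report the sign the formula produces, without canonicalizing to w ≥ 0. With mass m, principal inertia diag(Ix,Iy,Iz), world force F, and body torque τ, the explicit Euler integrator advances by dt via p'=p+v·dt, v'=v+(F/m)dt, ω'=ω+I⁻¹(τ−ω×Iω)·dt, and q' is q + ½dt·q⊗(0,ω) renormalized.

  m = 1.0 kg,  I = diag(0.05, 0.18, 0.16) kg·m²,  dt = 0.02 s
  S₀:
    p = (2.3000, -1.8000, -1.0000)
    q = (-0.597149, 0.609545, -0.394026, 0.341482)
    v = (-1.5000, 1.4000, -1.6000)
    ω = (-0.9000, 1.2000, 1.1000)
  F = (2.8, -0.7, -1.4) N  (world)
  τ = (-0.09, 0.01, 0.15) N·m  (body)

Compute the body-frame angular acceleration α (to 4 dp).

precession coupling ω×(Iω) = (-0.0264, 0.1089, -0.1404)
α = I⁻¹(τ − ω×Iω) = (-1.2720, -0.5494, 1.8150)

α = (-1.2720, -0.5494, 1.8150)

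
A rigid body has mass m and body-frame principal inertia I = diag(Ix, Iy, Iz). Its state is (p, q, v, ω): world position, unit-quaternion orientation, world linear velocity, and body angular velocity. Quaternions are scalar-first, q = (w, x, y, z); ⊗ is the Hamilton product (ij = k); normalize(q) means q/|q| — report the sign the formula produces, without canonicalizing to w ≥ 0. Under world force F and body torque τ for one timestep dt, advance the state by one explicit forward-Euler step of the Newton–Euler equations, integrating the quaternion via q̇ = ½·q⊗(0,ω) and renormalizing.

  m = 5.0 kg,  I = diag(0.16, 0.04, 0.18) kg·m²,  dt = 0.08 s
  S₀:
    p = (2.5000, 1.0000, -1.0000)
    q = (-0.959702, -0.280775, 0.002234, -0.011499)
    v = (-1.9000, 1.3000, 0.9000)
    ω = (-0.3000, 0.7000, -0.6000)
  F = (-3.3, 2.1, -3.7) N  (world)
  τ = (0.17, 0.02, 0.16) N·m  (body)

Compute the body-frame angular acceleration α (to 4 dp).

α = (1.4300, 0.5900, 0.7489)

gyro term ω×Iω = (-0.0588, -0.0036, 0.0252)
(τ − ω×Iω)/I = (1.4300, 0.5900, 0.7489)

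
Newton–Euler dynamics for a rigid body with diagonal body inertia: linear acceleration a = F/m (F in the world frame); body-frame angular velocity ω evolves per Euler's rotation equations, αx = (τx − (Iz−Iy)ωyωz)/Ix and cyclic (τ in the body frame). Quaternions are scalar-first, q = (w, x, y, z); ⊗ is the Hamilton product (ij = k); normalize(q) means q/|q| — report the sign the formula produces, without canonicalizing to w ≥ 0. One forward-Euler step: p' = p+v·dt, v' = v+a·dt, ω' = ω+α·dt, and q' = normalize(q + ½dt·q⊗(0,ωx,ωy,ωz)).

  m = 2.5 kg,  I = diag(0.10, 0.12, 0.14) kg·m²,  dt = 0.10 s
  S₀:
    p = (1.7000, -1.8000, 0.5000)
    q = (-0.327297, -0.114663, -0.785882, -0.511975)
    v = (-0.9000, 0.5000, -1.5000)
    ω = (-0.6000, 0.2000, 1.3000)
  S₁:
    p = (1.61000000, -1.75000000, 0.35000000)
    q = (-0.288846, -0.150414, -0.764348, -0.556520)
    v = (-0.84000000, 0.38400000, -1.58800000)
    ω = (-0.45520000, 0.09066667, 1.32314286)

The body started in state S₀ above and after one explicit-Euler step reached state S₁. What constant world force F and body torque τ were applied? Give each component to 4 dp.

F = (1.5000, -2.9000, -2.2000)
τ = (0.1500, -0.1000, 0.0300)

rate change Δω = (0.14480000, -0.10933333, 0.02314286)
ω₀×(Iω₀) = (0.0052, 0.0312, -0.0024)
τ = I·(Δω/dt) + ω₀×(Iω₀) = (0.1500, -0.1000, 0.0300)
velocity change Δv = (0.06000000, -0.11600000, -0.08800000)
m·(v₁−v₀)/dt = (1.5000, -2.9000, -2.2000)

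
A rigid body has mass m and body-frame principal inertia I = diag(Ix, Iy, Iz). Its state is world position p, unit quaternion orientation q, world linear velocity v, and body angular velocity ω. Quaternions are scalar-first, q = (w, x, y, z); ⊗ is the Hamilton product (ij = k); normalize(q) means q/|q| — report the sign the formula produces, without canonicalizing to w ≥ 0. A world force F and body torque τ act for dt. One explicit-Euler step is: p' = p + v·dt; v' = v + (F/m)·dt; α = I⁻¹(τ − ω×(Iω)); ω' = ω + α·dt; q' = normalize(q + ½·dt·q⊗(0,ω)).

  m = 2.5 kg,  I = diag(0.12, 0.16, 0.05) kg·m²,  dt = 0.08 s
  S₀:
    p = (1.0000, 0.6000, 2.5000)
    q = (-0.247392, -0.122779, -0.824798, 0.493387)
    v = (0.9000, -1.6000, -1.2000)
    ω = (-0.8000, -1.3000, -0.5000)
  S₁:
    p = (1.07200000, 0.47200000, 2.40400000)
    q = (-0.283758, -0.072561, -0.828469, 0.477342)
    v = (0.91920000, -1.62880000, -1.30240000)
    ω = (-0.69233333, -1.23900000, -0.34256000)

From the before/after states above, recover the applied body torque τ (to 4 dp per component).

τ = (0.0900, 0.1500, 0.1400)

ω₁ − ω₀ = (0.10766667, 0.06100000, 0.15744000)
I·α + gyro = (0.0900, 0.1500, 0.1400)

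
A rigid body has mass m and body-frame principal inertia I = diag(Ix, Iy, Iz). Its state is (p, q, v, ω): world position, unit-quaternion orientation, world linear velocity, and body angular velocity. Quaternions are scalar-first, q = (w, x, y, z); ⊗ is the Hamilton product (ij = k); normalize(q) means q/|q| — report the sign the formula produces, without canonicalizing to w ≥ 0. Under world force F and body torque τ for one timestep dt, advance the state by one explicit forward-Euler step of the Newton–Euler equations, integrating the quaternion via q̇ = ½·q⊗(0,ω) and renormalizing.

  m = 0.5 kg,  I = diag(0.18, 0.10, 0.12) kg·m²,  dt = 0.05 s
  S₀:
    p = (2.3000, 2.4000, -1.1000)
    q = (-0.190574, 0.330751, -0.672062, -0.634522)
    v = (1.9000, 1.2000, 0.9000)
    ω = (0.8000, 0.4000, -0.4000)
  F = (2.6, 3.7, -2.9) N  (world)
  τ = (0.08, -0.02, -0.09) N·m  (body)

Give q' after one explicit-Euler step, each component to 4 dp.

Hamilton product q⊗(0,ω) = (-0.2495848, 0.3701744, -0.4515468, 0.7461796)
q' = normalize(q + ½dt·q⊗(0,ω)) = (-0.1968, 0.3399, -0.6831, -0.6157)

q' = (-0.1968, 0.3399, -0.6831, -0.6157)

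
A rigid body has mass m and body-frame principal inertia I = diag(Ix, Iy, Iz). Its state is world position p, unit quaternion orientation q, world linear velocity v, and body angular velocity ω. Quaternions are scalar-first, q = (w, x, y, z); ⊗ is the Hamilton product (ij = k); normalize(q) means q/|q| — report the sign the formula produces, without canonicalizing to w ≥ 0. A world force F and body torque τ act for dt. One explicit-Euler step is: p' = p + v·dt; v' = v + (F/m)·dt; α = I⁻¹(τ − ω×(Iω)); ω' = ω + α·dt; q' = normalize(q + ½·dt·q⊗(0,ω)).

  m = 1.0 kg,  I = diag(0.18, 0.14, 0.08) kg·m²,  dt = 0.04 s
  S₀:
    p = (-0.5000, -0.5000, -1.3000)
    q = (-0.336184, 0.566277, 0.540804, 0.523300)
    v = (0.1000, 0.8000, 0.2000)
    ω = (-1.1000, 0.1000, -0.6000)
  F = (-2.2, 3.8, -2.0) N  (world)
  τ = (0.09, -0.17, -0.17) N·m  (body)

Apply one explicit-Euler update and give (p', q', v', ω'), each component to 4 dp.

p' = (-0.4960, -0.4680, -1.2920)
q' = (-0.3184, 0.5660, 0.5352, 0.5402)
v' = (0.0120, 0.9520, 0.1200)
ω' = (-1.0808, 0.0326, -0.6872)

a = F/m = (-2.2000, 3.8000, -2.0000)
p + v·dt = (-0.4960, -0.4680, -1.2920)
v + (F/m)dt = (0.0120, 0.9520, 0.1200)
(τ − ω×Iω)/I = (0.4800, -1.6857, -2.1800)
new body rate ω' = (-1.0808, 0.0326, -0.6872)
Hamilton product q⊗(0,ω) = (0.8828043, -0.0070100, -0.2694822, 0.8532225)
q' = normalize(q + ½dt·q⊗(0,ω)) = (-0.3184, 0.5660, 0.5352, 0.5402)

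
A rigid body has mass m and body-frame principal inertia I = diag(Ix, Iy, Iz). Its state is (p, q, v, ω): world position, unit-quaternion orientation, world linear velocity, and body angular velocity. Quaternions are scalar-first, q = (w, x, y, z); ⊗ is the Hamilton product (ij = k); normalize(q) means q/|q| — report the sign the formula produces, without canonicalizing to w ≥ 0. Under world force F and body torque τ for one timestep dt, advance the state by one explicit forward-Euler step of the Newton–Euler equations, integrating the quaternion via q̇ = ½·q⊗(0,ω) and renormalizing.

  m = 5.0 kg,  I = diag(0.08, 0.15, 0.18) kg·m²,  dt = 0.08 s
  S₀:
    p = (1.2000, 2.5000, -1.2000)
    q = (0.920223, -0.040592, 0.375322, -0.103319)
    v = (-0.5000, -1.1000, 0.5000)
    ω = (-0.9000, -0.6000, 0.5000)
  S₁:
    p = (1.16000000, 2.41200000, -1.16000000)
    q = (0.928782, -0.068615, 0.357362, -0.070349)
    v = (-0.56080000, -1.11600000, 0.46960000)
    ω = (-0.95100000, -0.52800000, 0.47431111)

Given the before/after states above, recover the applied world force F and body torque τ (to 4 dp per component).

F = (-3.8000, -1.0000, -1.9000)
τ = (-0.0600, 0.1800, -0.0200)

ω₁ − ω₀ = (-0.05100000, 0.07200000, -0.02568889)
gyro term ω₀×Iω₀ = (-0.0090, 0.0450, 0.0378)
applied torque τ = (-0.0600, 0.1800, -0.0200)
Δv = v₁−v₀ = (-0.06080000, -0.01600000, -0.03040000)
m·(v₁−v₀)/dt = (-3.8000, -1.0000, -1.9000)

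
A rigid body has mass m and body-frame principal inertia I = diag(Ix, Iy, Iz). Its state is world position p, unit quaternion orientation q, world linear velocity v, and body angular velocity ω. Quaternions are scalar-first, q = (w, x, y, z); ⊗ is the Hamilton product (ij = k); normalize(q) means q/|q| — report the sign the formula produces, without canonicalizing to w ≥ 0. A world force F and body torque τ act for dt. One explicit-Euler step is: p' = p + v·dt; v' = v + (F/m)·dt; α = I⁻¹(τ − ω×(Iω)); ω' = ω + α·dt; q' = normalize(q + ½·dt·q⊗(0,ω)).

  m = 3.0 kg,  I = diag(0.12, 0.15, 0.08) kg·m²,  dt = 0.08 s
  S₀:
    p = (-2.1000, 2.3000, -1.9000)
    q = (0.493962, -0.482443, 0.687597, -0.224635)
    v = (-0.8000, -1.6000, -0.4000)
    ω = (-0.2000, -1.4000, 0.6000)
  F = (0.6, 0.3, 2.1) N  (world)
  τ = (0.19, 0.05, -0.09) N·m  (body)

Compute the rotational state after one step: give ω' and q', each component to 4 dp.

precession coupling ω×(Iω) = (0.0588, -0.0048, 0.0084)
α = I⁻¹(τ − ω×Iω) = (1.0933, 0.3653, -1.2300)
ω' = ω + α·dt = (-0.1125, -1.3708, 0.5016)
2q̇ = q⊗(0,ω) = (1.0009282, -0.0007232, -0.3571540, 1.1093168)
updated quaternion q' = (0.5330, -0.4816, 0.6720, -0.1799)

ω' = (-0.1125, -1.3708, 0.5016)
q' = (0.5330, -0.4816, 0.6720, -0.1799)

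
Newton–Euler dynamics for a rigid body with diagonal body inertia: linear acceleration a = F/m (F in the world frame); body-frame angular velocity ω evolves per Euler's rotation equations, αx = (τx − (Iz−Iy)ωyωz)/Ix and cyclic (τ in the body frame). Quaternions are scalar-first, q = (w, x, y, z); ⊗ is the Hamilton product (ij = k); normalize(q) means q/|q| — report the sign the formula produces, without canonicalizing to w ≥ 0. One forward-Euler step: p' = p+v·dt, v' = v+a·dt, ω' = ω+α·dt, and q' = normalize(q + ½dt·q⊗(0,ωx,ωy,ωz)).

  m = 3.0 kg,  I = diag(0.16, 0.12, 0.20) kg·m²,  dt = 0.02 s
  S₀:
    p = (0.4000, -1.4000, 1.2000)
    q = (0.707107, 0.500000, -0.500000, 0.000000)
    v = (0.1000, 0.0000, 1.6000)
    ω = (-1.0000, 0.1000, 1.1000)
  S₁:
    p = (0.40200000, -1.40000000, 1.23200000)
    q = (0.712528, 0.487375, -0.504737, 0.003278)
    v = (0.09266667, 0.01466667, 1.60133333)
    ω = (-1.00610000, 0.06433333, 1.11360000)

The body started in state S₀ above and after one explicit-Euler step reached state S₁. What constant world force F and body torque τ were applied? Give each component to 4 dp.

F = (-1.1000, 2.2000, 0.2000)
τ = (-0.0400, -0.1700, 0.1400)

Δω = ω₁−ω₀ = (-0.00610000, -0.03566667, 0.01360000)
ω₀×(Iω₀) = (0.0088, 0.0440, 0.0040)
τ = I·(Δω/dt) + ω₀×(Iω₀) = (-0.0400, -0.1700, 0.1400)
Δv = v₁−v₀ = (-0.00733333, 0.01466667, 0.00133333)
F = m·Δv/dt = (-1.1000, 2.2000, 0.2000)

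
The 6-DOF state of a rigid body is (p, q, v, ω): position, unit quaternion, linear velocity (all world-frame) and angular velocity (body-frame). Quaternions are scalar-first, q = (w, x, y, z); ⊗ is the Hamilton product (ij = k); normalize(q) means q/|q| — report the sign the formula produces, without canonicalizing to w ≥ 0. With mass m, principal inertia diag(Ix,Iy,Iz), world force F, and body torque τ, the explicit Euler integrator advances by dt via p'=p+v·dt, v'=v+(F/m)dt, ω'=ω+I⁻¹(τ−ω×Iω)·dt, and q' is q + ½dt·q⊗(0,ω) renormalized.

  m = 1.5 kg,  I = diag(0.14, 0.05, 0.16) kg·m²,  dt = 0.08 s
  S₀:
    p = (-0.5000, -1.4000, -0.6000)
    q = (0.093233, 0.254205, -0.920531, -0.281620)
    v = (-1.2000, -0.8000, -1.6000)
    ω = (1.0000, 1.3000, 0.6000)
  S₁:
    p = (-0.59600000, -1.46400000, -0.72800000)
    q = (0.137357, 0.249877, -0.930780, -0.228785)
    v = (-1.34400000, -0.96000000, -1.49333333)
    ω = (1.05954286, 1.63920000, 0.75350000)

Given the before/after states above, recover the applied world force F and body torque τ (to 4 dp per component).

rate change Δω = (0.05954286, 0.33920000, 0.15350000)
I·α + gyro = (0.1900, 0.2000, 0.1900)
v₁ − v₀ = (-0.14400000, -0.16000000, 0.10666667)
applied force F = (-2.7000, -3.0000, 2.0000)

F = (-2.7000, -3.0000, 2.0000)
τ = (0.1900, 0.2000, 0.1900)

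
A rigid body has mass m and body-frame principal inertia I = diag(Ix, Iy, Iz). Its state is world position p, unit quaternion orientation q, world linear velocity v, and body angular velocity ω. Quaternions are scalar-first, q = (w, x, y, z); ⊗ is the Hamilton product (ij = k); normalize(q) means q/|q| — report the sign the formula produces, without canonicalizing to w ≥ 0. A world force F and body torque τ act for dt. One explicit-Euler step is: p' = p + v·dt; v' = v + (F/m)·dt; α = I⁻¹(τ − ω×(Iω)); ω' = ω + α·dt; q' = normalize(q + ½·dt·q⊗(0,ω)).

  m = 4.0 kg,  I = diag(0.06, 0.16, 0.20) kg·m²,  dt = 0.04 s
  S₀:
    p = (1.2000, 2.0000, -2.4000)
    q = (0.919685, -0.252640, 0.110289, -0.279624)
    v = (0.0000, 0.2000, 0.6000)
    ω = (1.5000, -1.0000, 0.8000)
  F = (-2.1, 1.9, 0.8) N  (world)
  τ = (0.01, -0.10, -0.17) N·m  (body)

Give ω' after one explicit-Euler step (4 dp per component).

α = I⁻¹(τ − ω×Iω) = (0.7000, 0.4250, -0.1000)
ω + α·dt = (1.5280, -0.9830, 0.7960)

ω' = (1.5280, -0.9830, 0.7960)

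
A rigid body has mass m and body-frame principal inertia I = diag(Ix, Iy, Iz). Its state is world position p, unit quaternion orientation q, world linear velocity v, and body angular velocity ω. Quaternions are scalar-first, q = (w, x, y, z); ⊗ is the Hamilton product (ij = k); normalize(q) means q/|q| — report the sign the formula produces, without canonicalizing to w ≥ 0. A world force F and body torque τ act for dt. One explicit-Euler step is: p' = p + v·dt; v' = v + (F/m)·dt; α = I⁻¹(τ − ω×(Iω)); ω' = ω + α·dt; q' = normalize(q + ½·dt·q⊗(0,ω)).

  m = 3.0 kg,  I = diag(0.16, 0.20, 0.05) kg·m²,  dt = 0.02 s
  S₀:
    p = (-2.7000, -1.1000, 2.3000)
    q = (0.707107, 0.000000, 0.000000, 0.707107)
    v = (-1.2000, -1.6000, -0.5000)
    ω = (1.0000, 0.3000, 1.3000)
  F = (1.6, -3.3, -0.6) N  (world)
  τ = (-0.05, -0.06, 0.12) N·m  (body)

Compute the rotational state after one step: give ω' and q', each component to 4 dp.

precession coupling ω×(Iω) = (-0.0585, 0.1430, 0.0120)
α = I⁻¹(τ − ω×Iω) = (0.0531, -1.0150, 2.1600)
ω + α·dt = (1.0011, 0.2797, 1.3432)
2q̇ = q⊗(0,ω) = (-0.9192391, 0.4949749, 0.9192391, 0.9192391)
q + ½dt·q⊗(0,ω), renormalized = (0.6978, 0.0049, 0.0092, 0.7162)

ω' = (1.0011, 0.2797, 1.3432)
q' = (0.6978, 0.0049, 0.0092, 0.7162)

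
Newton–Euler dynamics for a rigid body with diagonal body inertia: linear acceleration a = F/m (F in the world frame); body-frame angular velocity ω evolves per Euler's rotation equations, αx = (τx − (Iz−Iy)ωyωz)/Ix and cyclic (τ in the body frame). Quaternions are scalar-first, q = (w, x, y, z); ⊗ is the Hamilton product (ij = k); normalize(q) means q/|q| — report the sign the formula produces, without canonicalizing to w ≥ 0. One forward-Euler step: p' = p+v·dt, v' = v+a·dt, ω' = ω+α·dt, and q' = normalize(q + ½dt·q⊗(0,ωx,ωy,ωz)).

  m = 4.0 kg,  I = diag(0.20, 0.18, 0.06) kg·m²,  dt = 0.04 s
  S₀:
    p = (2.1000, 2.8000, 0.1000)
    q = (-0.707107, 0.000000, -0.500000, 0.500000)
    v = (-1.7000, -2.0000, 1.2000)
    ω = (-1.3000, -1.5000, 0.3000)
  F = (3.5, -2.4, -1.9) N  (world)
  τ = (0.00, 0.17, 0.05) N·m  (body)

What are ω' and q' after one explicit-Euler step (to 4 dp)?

(τ − ω×Iω)/I = (-0.2700, 1.2478, 1.4833)
ω + α·dt = (-1.3108, -1.4501, 0.3593)
2q̇ = q⊗(0,ω) = (-0.9000000, 1.5192391, 0.4106605, -0.8621321)
updated quaternion q' = (-0.7245, 0.0304, -0.4914, 0.4824)

ω' = (-1.3108, -1.4501, 0.3593)
q' = (-0.7245, 0.0304, -0.4914, 0.4824)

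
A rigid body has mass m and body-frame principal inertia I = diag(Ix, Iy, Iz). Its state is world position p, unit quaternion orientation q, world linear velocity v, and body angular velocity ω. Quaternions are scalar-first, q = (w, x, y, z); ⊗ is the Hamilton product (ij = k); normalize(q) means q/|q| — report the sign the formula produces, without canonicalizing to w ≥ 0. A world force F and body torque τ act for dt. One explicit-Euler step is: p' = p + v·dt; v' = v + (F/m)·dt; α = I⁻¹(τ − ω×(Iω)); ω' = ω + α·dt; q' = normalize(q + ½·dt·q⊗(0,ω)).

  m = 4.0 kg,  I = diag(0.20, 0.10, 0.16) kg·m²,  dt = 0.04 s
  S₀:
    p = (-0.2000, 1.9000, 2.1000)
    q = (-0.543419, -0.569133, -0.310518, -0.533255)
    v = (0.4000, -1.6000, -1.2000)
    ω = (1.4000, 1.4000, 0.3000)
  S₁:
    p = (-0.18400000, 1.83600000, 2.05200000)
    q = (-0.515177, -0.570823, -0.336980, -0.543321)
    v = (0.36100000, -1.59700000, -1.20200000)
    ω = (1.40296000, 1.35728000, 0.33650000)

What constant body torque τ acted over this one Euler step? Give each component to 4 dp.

τ = (0.0400, -0.0900, -0.0500)

rate change Δω = (0.00296000, -0.04272000, 0.03650000)
I·α + gyro = (0.0400, -0.0900, -0.0500)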